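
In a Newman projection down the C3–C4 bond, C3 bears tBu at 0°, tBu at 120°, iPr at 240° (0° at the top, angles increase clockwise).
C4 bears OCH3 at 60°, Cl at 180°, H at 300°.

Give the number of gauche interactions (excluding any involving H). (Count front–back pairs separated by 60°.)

Non-H gauche pairs: tBu(0°)/OCH3(60°); tBu(120°)/OCH3(60°); tBu(120°)/Cl(180°); iPr(240°)/Cl(180°) — 4 interactions.

4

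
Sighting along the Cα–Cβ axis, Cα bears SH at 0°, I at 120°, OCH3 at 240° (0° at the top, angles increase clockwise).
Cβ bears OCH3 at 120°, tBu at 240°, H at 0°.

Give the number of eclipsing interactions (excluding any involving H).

Non-H eclipsing pairs: I(120°)/OCH3(120°); OCH3(240°)/tBu(240°) — 2 interactions.

2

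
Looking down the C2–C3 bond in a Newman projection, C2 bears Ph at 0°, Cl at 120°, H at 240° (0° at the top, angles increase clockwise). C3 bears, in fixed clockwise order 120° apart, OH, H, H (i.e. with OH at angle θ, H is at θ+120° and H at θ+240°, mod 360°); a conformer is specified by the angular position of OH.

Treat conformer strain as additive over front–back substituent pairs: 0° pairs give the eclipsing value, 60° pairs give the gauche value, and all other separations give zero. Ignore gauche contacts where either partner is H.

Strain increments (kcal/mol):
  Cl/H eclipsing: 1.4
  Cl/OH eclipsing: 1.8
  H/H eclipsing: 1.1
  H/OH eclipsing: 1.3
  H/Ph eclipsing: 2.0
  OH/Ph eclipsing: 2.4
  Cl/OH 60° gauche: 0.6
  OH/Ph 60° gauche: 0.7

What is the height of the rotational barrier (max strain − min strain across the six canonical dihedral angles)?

4.3 kcal/mol

OH at 0° is eclipsed. Ph at 0° is eclipsed with OH at 0° (2.4); Cl at 120° is eclipsed with H at 120° (1.4); H at 240° is eclipsed with H at 240° (1.1). Total 4.9 kcal/mol.
OH at 60° is staggered. Ph at 0° is gauche with OH at 60° (0.7); Cl at 120° is gauche with OH at 60° (0.6). Total 1.3 kcal/mol.
OH at 120° is eclipsed. Ph at 0° is eclipsed with H at 0° (2.0); Cl at 120° is eclipsed with OH at 120° (1.8); H at 240° is eclipsed with H at 240° (1.1). Total 4.9 kcal/mol.
OH at 180° is staggered. Cl at 120° is gauche with OH at 180° (0.6). Total 0.6 kcal/mol.
OH at 240° is eclipsed. Ph at 0° is eclipsed with H at 0° (2.0); Cl at 120° is eclipsed with H at 120° (1.4); H at 240° is eclipsed with OH at 240° (1.3). Total 4.7 kcal/mol.
OH at 300° is staggered. Ph at 0° is gauche with OH at 300° (0.7). Total 0.7 kcal/mol.
Max at 0° (4.9 kcal/mol), min at 180° (0.6 kcal/mol); barrier = 4.3 kcal/mol.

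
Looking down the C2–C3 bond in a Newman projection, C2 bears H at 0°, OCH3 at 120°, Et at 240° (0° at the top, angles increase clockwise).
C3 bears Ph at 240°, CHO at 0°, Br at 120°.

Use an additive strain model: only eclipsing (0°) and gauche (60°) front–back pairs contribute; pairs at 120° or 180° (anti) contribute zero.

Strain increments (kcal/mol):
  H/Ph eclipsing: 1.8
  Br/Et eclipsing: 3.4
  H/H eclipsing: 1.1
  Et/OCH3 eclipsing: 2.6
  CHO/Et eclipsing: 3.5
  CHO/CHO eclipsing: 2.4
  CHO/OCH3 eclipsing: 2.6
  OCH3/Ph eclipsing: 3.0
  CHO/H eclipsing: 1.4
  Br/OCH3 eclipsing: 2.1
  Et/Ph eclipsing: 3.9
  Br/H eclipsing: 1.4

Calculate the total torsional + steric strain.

7.4 kcal/mol

This conformer (eclipsed): H(0°)/CHO(0°) eclipsed 1.4; OCH3(120°)/Br(120°) eclipsed 2.1; Et(240°)/Ph(240°) eclipsed 3.9 → 7.4 kcal/mol.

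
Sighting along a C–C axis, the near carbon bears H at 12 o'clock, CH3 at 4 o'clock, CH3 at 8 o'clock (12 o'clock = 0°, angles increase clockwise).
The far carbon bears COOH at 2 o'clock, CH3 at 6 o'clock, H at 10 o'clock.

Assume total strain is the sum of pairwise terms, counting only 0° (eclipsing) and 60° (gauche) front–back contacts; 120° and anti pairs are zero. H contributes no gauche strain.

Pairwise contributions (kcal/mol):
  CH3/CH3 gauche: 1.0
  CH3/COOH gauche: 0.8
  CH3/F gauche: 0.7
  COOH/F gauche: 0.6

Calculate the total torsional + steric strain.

This conformer is staggered. CH3 at 120° is gauche with COOH at 60° (0.8); CH3 at 120° is gauche with CH3 at 180° (1.0); CH3 at 240° is gauche with CH3 at 180° (1.0). Total 2.8 kcal/mol.

2.8 kcal/mol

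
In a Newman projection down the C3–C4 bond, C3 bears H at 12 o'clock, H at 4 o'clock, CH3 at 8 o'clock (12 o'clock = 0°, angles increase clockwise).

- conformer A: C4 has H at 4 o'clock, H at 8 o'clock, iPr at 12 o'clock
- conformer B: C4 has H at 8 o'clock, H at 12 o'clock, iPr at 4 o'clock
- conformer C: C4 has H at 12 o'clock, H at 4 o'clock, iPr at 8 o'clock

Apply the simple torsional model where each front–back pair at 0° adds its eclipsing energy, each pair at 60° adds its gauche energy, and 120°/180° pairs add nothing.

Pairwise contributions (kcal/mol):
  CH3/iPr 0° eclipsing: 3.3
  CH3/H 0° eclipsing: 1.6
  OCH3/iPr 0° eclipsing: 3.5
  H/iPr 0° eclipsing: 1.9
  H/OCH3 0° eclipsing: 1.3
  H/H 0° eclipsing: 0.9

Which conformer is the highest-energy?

A (eclipsed): H–iPr eclipsed, H–H eclipsed, CH3–H eclipsed; 1.9 + 0.9 + 1.6 = 4.4 kcal/mol.
B (eclipsed): H–H eclipsed, H–iPr eclipsed, CH3–H eclipsed; 0.9 + 1.9 + 1.6 = 4.4 kcal/mol.
C (eclipsed): H–H eclipsed, H–H eclipsed, CH3–iPr eclipsed; 0.9 + 0.9 + 3.3 = 5.1 kcal/mol.
C has the highest total (5.1 kcal/mol).

C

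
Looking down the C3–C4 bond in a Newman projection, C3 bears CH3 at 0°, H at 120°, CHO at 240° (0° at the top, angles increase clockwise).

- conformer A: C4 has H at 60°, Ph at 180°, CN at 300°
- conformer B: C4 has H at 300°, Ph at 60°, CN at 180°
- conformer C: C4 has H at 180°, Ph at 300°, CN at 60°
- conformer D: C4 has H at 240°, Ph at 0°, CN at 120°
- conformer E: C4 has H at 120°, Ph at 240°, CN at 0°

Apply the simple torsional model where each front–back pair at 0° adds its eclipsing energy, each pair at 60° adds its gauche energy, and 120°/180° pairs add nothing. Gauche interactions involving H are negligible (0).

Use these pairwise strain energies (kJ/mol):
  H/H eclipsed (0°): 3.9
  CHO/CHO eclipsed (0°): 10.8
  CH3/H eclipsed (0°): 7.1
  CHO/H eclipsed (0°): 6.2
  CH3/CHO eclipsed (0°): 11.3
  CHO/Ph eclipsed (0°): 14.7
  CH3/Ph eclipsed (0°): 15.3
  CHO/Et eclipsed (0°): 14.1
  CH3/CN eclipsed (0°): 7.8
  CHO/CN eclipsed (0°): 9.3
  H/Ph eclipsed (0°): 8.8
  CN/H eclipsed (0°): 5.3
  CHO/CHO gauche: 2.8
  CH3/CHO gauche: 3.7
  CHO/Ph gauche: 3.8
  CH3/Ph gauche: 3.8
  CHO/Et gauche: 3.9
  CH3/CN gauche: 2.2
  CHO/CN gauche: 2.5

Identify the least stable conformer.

D

A (staggered): CH3(0°)/CN(300°) gauche 2.2; CHO(240°)/Ph(180°) gauche 3.8; CHO(240°)/CN(300°) gauche 2.5 → 8.5 kJ/mol.
B (staggered): CH3(0°)/Ph(60°) gauche 3.8; CHO(240°)/CN(180°) gauche 2.5 → 6.3 kJ/mol.
C (staggered): CH3(0°)/Ph(300°) gauche 3.8; CH3(0°)/CN(60°) gauche 2.2; CHO(240°)/Ph(300°) gauche 3.8 → 9.8 kJ/mol.
D (eclipsed): CH3(0°)/Ph(0°) eclipsed 15.3; H(120°)/CN(120°) eclipsed 5.3; CHO(240°)/H(240°) eclipsed 6.2 → 26.8 kJ/mol.
E (eclipsed): CH3(0°)/CN(0°) eclipsed 7.8; H(120°)/H(120°) eclipsed 3.9; CHO(240°)/Ph(240°) eclipsed 14.7 → 26.4 kJ/mol.
D has the highest total (26.8 kJ/mol).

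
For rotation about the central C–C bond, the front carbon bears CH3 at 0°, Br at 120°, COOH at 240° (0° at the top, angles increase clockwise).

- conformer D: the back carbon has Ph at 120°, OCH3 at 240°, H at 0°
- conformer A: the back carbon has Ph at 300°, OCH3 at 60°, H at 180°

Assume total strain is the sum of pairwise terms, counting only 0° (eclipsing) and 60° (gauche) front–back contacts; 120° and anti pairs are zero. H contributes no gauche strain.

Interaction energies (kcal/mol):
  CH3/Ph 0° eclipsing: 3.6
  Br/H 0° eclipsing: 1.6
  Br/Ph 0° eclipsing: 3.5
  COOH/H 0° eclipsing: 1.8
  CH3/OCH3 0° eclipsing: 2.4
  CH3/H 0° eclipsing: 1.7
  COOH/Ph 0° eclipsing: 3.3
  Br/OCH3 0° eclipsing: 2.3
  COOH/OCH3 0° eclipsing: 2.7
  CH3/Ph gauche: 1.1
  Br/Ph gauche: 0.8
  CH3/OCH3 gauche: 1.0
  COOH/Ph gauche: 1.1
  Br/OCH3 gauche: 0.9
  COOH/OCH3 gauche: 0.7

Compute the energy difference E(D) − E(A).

+3.8 kcal/mol

D (eclipsed): CH3(0°)/H(0°) eclipsed 1.7; Br(120°)/Ph(120°) eclipsed 3.5; COOH(240°)/OCH3(240°) eclipsed 2.7 → 7.9 kcal/mol.
A (staggered): CH3(0°)/Ph(300°) gauche 1.1; CH3(0°)/OCH3(60°) gauche 1.0; Br(120°)/OCH3(60°) gauche 0.9; COOH(240°)/Ph(300°) gauche 1.1 → 4.1 kcal/mol.
E(D) − E(A) = 7.9 − 4.1 = +3.8 kcal/mol.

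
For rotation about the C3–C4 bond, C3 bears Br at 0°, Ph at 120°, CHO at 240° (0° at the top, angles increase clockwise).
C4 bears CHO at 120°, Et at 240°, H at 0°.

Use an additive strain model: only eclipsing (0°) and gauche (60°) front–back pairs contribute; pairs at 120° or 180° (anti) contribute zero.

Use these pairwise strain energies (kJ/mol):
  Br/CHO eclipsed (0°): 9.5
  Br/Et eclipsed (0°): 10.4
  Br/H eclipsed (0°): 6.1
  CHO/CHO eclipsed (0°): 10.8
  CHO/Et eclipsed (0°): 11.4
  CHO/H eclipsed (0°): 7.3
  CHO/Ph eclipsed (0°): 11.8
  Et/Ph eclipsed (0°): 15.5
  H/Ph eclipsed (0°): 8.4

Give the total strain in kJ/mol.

This conformer is eclipsed. Br at 0° is eclipsed with H at 0° (6.1); Ph at 120° is eclipsed with CHO at 120° (11.8); CHO at 240° is eclipsed with Et at 240° (11.4). Total 29.3 kJ/mol.

29.3 kJ/mol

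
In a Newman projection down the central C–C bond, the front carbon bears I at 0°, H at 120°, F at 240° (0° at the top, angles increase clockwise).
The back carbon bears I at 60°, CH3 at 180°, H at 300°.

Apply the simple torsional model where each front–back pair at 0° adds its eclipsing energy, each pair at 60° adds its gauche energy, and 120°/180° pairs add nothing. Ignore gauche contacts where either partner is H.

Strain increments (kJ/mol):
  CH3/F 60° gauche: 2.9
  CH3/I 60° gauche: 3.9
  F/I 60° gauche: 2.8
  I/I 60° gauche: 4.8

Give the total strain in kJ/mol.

7.7 kJ/mol

This conformer (staggered): I(0°)/I(60°) gauche 4.8; F(240°)/CH3(180°) gauche 2.9 → 7.7 kJ/mol.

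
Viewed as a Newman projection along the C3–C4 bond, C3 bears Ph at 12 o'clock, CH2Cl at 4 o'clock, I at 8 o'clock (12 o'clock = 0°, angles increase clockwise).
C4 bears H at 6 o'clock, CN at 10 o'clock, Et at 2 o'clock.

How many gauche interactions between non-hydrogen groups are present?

Non-H gauche pairs: Ph(0°)/CN(300°); Ph(0°)/Et(60°); CH2Cl(120°)/Et(60°); I(240°)/CN(300°) — 4 interactions.

4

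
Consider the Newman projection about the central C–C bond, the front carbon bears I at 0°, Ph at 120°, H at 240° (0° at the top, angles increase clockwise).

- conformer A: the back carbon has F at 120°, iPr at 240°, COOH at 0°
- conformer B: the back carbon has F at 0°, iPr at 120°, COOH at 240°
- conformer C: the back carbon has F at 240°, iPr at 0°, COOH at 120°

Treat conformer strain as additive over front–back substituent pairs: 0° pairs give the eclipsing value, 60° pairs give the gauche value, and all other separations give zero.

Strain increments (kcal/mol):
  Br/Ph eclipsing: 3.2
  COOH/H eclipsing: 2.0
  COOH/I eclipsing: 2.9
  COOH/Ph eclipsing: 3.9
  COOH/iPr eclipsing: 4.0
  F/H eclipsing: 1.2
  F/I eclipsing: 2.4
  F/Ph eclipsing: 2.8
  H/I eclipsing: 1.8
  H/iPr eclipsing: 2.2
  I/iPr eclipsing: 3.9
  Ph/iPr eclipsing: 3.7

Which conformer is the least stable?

A (eclipsed): I–COOH eclipsed, Ph–F eclipsed, H–iPr eclipsed; 2.9 + 2.8 + 2.2 = 7.9 kcal/mol.
B (eclipsed): I–F eclipsed, Ph–iPr eclipsed, H–COOH eclipsed; 2.4 + 3.7 + 2.0 = 8.1 kcal/mol.
C (eclipsed): I–iPr eclipsed, Ph–COOH eclipsed, H–F eclipsed; 3.9 + 3.9 + 1.2 = 9.0 kcal/mol.
C has the highest total (9.0 kcal/mol).

C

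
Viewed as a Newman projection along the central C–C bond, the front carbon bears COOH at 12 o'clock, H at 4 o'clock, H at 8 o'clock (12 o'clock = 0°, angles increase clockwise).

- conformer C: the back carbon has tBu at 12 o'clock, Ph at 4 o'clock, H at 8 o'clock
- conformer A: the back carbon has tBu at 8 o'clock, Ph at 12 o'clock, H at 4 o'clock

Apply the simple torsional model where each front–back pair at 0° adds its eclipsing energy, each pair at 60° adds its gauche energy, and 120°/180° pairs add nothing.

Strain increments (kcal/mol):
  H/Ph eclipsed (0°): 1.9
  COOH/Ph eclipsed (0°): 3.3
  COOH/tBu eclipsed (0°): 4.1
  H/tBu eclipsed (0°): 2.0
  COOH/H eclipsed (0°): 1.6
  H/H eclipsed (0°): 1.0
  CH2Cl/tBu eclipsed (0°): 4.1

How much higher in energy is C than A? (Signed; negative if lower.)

C (eclipsed): COOH(0°)/tBu(0°) eclipsed 4.1; H(120°)/Ph(120°) eclipsed 1.9; H(240°)/H(240°) eclipsed 1.0 → 7.0 kcal/mol.
A (eclipsed): COOH(0°)/Ph(0°) eclipsed 3.3; H(120°)/H(120°) eclipsed 1.0; H(240°)/tBu(240°) eclipsed 2.0 → 6.3 kcal/mol.
E(C) − E(A) = 7.0 − 6.3 = +0.7 kcal/mol.

+0.7 kcal/mol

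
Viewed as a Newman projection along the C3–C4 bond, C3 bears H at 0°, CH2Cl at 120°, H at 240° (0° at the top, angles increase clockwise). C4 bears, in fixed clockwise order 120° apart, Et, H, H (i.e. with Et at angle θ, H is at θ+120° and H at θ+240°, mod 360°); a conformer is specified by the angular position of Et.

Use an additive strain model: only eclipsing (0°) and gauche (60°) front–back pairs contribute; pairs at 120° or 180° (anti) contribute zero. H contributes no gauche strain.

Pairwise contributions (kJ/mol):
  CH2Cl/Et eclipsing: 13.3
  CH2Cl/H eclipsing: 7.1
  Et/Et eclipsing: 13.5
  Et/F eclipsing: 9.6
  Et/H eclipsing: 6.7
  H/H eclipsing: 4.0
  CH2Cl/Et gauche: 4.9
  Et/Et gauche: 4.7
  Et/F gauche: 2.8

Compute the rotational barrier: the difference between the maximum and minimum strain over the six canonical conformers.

Et at 0° (eclipsed): H–Et eclipsed, CH2Cl–H eclipsed, H–H eclipsed; 6.7 + 7.1 + 4.0 = 17.8 kJ/mol.
Et at 60° (staggered): CH2Cl–Et gauche; 4.9 = 4.9 kJ/mol.
Et at 120° (eclipsed): H–H eclipsed, CH2Cl–Et eclipsed, H–H eclipsed; 4.0 + 13.3 + 4.0 = 21.3 kJ/mol.
Et at 180° (staggered): CH2Cl–Et gauche; 4.9 = 4.9 kJ/mol.
Et at 240° (eclipsed): H–H eclipsed, CH2Cl–H eclipsed, H–Et eclipsed; 4.0 + 7.1 + 6.7 = 17.8 kJ/mol.
Et at 300° (staggered): no non-H gauche contacts → 0.0 kJ/mol.
Max at 120° (21.3 kJ/mol), min at 300° (0.0 kJ/mol); barrier = 21.3 kJ/mol.

21.3 kJ/mol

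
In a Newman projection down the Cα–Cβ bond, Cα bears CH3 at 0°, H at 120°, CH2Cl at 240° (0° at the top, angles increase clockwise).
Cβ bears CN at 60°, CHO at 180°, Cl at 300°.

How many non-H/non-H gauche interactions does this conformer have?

Non-H gauche pairs: CH3(0°)/CN(60°); CH3(0°)/Cl(300°); CH2Cl(240°)/CHO(180°); CH2Cl(240°)/Cl(300°) — 4 interactions.

4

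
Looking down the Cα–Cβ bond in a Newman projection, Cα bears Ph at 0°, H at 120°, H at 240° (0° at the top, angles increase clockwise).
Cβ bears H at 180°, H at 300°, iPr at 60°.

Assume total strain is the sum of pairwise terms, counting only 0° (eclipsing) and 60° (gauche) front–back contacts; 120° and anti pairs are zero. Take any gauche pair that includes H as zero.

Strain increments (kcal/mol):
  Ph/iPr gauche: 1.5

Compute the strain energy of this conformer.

This conformer (staggered): Ph(0°)/iPr(60°) gauche 1.5 → 1.5 kcal/mol.

1.5 kcal/mol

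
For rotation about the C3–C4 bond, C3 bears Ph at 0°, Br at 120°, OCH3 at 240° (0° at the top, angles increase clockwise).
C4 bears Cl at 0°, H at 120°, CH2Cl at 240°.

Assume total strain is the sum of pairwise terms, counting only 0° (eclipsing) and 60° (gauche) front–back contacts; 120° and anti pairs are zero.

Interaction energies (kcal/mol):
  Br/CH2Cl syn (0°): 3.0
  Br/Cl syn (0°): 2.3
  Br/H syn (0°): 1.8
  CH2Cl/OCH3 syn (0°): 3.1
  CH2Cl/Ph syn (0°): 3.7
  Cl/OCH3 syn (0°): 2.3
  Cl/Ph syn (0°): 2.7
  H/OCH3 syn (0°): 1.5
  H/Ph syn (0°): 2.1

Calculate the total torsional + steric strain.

7.6 kcal/mol

This conformer (eclipsed): Ph–Cl eclipsed, Br–H eclipsed, OCH3–CH2Cl eclipsed; 2.7 + 1.8 + 3.1 = 7.6 kcal/mol.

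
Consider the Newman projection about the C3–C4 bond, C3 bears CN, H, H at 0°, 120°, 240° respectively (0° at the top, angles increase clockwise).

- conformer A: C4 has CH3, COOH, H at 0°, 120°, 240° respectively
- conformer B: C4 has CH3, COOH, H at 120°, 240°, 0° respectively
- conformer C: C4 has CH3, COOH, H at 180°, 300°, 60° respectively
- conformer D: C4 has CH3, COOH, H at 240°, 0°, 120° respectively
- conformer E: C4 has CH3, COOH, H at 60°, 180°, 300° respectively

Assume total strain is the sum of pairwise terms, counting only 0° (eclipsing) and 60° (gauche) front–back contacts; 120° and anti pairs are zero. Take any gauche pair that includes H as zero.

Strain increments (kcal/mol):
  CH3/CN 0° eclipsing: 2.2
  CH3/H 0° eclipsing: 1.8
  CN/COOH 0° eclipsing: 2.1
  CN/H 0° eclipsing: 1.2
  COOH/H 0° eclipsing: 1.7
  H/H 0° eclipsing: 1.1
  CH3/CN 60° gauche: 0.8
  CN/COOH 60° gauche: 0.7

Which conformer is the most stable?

A (eclipsed): CN–CH3 eclipsed, H–COOH eclipsed, H–H eclipsed; 2.2 + 1.7 + 1.1 = 5.0 kcal/mol.
B (eclipsed): CN–H eclipsed, H–CH3 eclipsed, H–COOH eclipsed; 1.2 + 1.8 + 1.7 = 4.7 kcal/mol.
C (staggered): CN–COOH gauche; 0.7 = 0.7 kcal/mol.
D (eclipsed): CN–COOH eclipsed, H–H eclipsed, H–CH3 eclipsed; 2.1 + 1.1 + 1.8 = 5.0 kcal/mol.
E (staggered): CN–CH3 gauche; 0.8 = 0.8 kcal/mol.
C has the lowest total (0.7 kcal/mol).

C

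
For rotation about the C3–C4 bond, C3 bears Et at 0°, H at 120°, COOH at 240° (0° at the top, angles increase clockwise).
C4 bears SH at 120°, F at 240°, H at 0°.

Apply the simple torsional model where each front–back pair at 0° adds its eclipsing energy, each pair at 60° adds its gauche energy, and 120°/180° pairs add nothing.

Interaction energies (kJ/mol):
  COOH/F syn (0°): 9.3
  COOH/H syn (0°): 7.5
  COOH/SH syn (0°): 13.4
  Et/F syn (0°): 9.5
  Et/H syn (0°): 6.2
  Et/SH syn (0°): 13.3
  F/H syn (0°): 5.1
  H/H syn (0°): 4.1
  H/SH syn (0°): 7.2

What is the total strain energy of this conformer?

This conformer (eclipsed): Et–H eclipsed, H–SH eclipsed, COOH–F eclipsed; 6.2 + 7.2 + 9.3 = 22.7 kJ/mol.

22.7 kJ/mol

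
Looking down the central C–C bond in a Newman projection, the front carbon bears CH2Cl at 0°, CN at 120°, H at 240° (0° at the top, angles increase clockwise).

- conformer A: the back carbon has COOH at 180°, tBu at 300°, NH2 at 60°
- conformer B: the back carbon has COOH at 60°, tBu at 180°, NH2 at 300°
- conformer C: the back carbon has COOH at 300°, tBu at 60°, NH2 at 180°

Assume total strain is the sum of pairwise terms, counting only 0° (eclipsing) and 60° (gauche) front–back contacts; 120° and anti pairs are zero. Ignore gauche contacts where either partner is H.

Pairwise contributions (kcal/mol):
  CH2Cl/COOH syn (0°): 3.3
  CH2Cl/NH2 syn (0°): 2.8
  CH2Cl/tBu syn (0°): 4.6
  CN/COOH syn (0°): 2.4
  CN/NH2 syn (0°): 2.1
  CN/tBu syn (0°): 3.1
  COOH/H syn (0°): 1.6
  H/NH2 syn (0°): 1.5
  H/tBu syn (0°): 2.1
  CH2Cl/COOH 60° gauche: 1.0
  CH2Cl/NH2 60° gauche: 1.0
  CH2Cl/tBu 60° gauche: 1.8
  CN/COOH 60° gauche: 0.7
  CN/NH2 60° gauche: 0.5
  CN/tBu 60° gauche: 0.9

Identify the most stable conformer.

A (staggered): CH2Cl–tBu gauche, CH2Cl–NH2 gauche, CN–COOH gauche, CN–NH2 gauche; 1.8 + 1.0 + 0.7 + 0.5 = 4.0 kcal/mol.
B (staggered): CH2Cl–COOH gauche, CH2Cl–NH2 gauche, CN–COOH gauche, CN–tBu gauche; 1.0 + 1.0 + 0.7 + 0.9 = 3.6 kcal/mol.
C (staggered): CH2Cl–COOH gauche, CH2Cl–tBu gauche, CN–tBu gauche, CN–NH2 gauche; 1.0 + 1.8 + 0.9 + 0.5 = 4.2 kcal/mol.
B has the lowest total (3.6 kcal/mol).

B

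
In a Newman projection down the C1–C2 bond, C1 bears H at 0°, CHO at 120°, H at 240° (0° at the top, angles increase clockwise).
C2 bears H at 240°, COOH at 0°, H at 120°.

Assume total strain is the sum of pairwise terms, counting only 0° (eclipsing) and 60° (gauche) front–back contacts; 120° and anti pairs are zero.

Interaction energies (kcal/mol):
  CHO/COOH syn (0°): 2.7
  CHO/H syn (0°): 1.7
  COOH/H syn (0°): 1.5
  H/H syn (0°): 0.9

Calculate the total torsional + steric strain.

4.1 kcal/mol

This conformer (eclipsed): H(0°)/COOH(0°) eclipsed 1.5; CHO(120°)/H(120°) eclipsed 1.7; H(240°)/H(240°) eclipsed 0.9 → 4.1 kcal/mol.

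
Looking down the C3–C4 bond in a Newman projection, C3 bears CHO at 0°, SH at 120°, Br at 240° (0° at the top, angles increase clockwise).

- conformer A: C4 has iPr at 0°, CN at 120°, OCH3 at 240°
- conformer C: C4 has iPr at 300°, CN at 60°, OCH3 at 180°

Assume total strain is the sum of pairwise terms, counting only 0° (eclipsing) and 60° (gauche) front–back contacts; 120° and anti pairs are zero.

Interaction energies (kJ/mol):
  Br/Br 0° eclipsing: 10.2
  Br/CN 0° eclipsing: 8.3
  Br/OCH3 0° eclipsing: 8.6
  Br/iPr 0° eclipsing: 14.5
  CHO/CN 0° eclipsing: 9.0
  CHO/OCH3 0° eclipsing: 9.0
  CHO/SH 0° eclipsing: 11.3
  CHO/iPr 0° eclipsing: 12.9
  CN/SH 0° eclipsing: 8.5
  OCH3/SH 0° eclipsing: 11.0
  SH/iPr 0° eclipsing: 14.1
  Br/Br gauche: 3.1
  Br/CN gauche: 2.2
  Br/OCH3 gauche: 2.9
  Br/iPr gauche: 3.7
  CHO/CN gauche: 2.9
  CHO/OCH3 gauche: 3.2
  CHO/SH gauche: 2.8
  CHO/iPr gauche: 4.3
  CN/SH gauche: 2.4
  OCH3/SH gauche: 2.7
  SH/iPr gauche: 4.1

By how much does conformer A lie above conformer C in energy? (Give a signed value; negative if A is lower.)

+11.1 kJ/mol

A is eclipsed. CHO at 0° is eclipsed with iPr at 0° (12.9); SH at 120° is eclipsed with CN at 120° (8.5); Br at 240° is eclipsed with OCH3 at 240° (8.6). Total 30.0 kJ/mol.
C is staggered. CHO at 0° is gauche with iPr at 300° (4.3); CHO at 0° is gauche with CN at 60° (2.9); SH at 120° is gauche with CN at 60° (2.4); SH at 120° is gauche with OCH3 at 180° (2.7); Br at 240° is gauche with iPr at 300° (3.7); Br at 240° is gauche with OCH3 at 180° (2.9). Total 18.9 kJ/mol.
E(A) − E(C) = 30.0 − 18.9 = +11.1 kJ/mol.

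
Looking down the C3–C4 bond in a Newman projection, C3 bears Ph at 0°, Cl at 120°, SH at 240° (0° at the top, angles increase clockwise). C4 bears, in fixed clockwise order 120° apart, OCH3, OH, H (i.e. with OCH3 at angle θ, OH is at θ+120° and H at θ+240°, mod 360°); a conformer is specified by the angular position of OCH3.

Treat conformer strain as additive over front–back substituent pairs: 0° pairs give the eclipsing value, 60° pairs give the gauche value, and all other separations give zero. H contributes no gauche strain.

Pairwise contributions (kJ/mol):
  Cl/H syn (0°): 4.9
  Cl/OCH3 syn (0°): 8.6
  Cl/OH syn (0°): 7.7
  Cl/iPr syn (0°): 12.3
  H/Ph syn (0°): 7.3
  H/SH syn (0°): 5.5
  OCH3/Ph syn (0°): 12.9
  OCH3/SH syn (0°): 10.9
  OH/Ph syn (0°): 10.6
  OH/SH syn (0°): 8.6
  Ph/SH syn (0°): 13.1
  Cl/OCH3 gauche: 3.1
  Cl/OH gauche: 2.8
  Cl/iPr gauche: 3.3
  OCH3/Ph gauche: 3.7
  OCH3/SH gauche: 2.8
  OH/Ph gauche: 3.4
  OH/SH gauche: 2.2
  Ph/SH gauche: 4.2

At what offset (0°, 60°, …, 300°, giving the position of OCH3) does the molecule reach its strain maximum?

240°

OCH3 at 0° (eclipsed): Ph(0°)/OCH3(0°) eclipsed 12.9; Cl(120°)/OH(120°) eclipsed 7.7; SH(240°)/H(240°) eclipsed 5.5 → 26.1 kJ/mol.
OCH3 at 60° (staggered): Ph(0°)/OCH3(60°) gauche 3.7; Cl(120°)/OCH3(60°) gauche 3.1; Cl(120°)/OH(180°) gauche 2.8; SH(240°)/OH(180°) gauche 2.2 → 11.8 kJ/mol.
OCH3 at 120° (eclipsed): Ph(0°)/H(0°) eclipsed 7.3; Cl(120°)/OCH3(120°) eclipsed 8.6; SH(240°)/OH(240°) eclipsed 8.6 → 24.5 kJ/mol.
OCH3 at 180° (staggered): Ph(0°)/OH(300°) gauche 3.4; Cl(120°)/OCH3(180°) gauche 3.1; SH(240°)/OCH3(180°) gauche 2.8; SH(240°)/OH(300°) gauche 2.2 → 11.5 kJ/mol.
OCH3 at 240° (eclipsed): Ph(0°)/OH(0°) eclipsed 10.6; Cl(120°)/H(120°) eclipsed 4.9; SH(240°)/OCH3(240°) eclipsed 10.9 → 26.4 kJ/mol.
OCH3 at 300° (staggered): Ph(0°)/OCH3(300°) gauche 3.7; Ph(0°)/OH(60°) gauche 3.4; Cl(120°)/OH(60°) gauche 2.8; SH(240°)/OCH3(300°) gauche 2.8 → 12.7 kJ/mol.
The maximum (26.4 kJ/mol) occurs with OCH3 at 240°.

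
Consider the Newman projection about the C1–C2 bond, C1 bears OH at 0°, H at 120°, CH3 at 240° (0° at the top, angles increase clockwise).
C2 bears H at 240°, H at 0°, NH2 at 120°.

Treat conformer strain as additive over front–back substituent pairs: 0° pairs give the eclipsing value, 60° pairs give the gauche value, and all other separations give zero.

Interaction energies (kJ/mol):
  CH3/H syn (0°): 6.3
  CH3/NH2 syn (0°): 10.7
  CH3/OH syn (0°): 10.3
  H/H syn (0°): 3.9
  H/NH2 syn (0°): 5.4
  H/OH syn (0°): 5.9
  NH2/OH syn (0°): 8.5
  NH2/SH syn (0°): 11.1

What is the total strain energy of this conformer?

This conformer (eclipsed): OH–H eclipsed, H–NH2 eclipsed, CH3–H eclipsed; 5.9 + 5.4 + 6.3 = 17.6 kJ/mol.

17.6 kJ/mol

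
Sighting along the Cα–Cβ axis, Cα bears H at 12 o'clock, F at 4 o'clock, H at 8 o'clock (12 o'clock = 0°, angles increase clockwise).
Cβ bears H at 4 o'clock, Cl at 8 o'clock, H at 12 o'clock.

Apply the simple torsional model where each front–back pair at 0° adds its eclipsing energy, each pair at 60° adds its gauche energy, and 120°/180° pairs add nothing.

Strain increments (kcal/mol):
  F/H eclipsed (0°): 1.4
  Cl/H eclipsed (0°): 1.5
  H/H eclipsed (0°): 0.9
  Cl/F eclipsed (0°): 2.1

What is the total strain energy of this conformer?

This conformer (eclipsed): H(0°)/H(0°) eclipsed 0.9; F(120°)/H(120°) eclipsed 1.4; H(240°)/Cl(240°) eclipsed 1.5 → 3.8 kcal/mol.

3.8 kcal/mol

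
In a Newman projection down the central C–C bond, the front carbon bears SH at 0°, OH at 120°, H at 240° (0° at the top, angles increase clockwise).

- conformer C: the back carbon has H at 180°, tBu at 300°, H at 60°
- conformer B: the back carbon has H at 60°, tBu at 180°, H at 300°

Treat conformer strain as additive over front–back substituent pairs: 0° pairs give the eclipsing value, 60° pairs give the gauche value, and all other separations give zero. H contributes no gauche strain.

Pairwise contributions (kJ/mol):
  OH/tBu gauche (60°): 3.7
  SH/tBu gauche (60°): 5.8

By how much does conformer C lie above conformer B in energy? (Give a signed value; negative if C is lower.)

+2.1 kJ/mol

C (staggered): SH–tBu gauche; 5.8 = 5.8 kJ/mol.
B (staggered): OH–tBu gauche; 3.7 = 3.7 kJ/mol.
E(C) − E(B) = 5.8 − 3.7 = +2.1 kJ/mol.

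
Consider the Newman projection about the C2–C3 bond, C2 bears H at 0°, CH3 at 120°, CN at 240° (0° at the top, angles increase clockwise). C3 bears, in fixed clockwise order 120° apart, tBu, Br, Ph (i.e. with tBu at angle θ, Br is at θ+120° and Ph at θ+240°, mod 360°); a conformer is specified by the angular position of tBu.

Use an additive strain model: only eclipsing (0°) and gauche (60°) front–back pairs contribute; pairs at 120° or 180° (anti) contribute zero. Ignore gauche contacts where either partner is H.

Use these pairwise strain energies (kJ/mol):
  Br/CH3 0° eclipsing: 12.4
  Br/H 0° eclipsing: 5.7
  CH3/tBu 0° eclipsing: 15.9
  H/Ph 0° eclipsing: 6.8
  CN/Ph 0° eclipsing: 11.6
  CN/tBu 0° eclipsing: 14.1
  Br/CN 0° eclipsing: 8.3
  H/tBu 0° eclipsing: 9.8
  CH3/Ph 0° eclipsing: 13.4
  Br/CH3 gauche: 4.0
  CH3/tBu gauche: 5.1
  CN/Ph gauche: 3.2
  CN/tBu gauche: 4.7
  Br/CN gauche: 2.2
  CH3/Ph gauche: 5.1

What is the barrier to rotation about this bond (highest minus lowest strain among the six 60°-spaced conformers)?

tBu at 0° (eclipsed): H–tBu eclipsed, CH3–Br eclipsed, CN–Ph eclipsed; 9.8 + 12.4 + 11.6 = 33.8 kJ/mol.
tBu at 60° (staggered): CH3–tBu gauche, CH3–Br gauche, CN–Br gauche, CN–Ph gauche; 5.1 + 4.0 + 2.2 + 3.2 = 14.5 kJ/mol.
tBu at 120° (eclipsed): H–Ph eclipsed, CH3–tBu eclipsed, CN–Br eclipsed; 6.8 + 15.9 + 8.3 = 31.0 kJ/mol.
tBu at 180° (staggered): CH3–tBu gauche, CH3–Ph gauche, CN–tBu gauche, CN–Br gauche; 5.1 + 5.1 + 4.7 + 2.2 = 17.1 kJ/mol.
tBu at 240° (eclipsed): H–Br eclipsed, CH3–Ph eclipsed, CN–tBu eclipsed; 5.7 + 13.4 + 14.1 = 33.2 kJ/mol.
tBu at 300° (staggered): CH3–Br gauche, CH3–Ph gauche, CN–tBu gauche, CN–Ph gauche; 4.0 + 5.1 + 4.7 + 3.2 = 17.0 kJ/mol.
Max at 0° (33.8 kJ/mol), min at 60° (14.5 kJ/mol); barrier = 19.3 kJ/mol.

19.3 kJ/mol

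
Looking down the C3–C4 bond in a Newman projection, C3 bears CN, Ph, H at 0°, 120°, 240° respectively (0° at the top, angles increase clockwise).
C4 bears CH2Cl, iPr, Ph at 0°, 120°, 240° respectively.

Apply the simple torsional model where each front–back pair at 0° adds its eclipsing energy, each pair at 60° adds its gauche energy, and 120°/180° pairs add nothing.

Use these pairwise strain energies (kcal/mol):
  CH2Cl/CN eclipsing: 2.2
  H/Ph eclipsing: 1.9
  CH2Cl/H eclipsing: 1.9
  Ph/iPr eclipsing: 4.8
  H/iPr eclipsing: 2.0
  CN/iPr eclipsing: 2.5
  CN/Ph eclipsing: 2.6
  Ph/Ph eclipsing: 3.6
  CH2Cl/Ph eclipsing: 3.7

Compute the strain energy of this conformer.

This conformer is eclipsed. CN at 0° is eclipsed with CH2Cl at 0° (2.2); Ph at 120° is eclipsed with iPr at 120° (4.8); H at 240° is eclipsed with Ph at 240° (1.9). Total 8.9 kcal/mol.

8.9 kcal/mol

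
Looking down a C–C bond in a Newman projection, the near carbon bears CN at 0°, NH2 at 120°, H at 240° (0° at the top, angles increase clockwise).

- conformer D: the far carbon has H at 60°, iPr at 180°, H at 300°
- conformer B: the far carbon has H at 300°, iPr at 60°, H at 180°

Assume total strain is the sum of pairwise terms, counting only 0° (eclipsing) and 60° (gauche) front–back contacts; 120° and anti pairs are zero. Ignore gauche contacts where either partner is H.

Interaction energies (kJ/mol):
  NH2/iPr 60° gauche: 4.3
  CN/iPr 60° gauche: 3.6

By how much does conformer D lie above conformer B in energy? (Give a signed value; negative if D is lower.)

-3.6 kJ/mol

D (staggered): NH2(120°)/iPr(180°) gauche 4.3 → 4.3 kJ/mol.
B (staggered): CN(0°)/iPr(60°) gauche 3.6; NH2(120°)/iPr(60°) gauche 4.3 → 7.9 kJ/mol.
E(D) − E(B) = 4.3 − 7.9 = -3.6 kJ/mol.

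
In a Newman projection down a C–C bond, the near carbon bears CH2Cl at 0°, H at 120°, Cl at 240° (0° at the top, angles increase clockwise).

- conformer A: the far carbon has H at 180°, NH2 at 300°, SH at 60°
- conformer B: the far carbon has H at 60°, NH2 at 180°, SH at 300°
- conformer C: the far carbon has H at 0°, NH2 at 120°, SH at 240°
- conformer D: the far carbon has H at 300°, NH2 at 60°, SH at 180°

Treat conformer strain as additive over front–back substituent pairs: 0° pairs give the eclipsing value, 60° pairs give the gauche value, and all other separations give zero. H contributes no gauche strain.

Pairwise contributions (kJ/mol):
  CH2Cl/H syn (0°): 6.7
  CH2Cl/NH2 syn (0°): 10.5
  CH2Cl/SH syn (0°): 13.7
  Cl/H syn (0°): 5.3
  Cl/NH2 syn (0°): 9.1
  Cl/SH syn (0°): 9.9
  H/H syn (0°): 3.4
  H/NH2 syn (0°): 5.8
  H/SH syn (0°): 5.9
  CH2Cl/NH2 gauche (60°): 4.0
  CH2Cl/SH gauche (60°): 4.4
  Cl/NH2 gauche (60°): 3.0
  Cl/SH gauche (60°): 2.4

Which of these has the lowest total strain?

D

A (staggered): CH2Cl(0°)/NH2(300°) gauche 4.0; CH2Cl(0°)/SH(60°) gauche 4.4; Cl(240°)/NH2(300°) gauche 3.0 → 11.4 kJ/mol.
B (staggered): CH2Cl(0°)/SH(300°) gauche 4.4; Cl(240°)/NH2(180°) gauche 3.0; Cl(240°)/SH(300°) gauche 2.4 → 9.8 kJ/mol.
C (eclipsed): CH2Cl(0°)/H(0°) eclipsed 6.7; H(120°)/NH2(120°) eclipsed 5.8; Cl(240°)/SH(240°) eclipsed 9.9 → 22.4 kJ/mol.
D (staggered): CH2Cl(0°)/NH2(60°) gauche 4.0; Cl(240°)/SH(180°) gauche 2.4 → 6.4 kJ/mol.
D has the lowest total (6.4 kJ/mol).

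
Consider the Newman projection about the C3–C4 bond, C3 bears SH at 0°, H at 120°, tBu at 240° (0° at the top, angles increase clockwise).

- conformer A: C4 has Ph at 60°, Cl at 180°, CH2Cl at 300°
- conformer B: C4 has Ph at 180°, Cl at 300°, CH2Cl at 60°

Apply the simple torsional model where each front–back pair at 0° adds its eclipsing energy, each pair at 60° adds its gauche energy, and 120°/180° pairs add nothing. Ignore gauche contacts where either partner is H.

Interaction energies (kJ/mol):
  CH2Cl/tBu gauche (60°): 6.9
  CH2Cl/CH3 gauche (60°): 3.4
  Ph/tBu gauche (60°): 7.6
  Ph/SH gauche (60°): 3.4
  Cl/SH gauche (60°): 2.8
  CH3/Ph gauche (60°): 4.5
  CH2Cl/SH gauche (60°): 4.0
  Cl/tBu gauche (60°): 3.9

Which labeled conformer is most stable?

A is staggered. SH at 0° is gauche with Ph at 60° (3.4); SH at 0° is gauche with CH2Cl at 300° (4.0); tBu at 240° is gauche with Cl at 180° (3.9); tBu at 240° is gauche with CH2Cl at 300° (6.9). Total 18.2 kJ/mol.
B is staggered. SH at 0° is gauche with Cl at 300° (2.8); SH at 0° is gauche with CH2Cl at 60° (4.0); tBu at 240° is gauche with Ph at 180° (7.6); tBu at 240° is gauche with Cl at 300° (3.9). Total 18.3 kJ/mol.
A has the lowest total (18.2 kJ/mol).

A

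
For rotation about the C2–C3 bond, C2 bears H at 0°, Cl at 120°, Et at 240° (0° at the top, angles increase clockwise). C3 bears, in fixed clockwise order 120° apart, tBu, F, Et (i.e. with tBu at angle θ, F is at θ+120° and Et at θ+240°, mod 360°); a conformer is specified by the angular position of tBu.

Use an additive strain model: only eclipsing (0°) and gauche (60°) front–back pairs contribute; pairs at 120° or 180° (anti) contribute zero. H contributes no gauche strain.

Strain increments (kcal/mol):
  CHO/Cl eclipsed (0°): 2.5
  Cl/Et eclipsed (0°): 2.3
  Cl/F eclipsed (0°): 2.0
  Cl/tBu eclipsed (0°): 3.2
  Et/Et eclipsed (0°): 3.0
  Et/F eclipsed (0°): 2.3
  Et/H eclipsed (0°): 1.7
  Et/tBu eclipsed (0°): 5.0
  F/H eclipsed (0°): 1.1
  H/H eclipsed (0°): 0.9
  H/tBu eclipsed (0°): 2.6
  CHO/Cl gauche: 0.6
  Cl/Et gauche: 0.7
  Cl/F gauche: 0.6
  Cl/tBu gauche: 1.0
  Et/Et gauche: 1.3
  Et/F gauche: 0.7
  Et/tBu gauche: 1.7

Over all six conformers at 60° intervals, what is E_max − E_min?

tBu at 0° (eclipsed): H–tBu eclipsed, Cl–F eclipsed, Et–Et eclipsed; 2.6 + 2.0 + 3.0 = 7.6 kcal/mol.
tBu at 60° (staggered): Cl–tBu gauche, Cl–F gauche, Et–F gauche, Et–Et gauche; 1.0 + 0.6 + 0.7 + 1.3 = 3.6 kcal/mol.
tBu at 120° (eclipsed): H–Et eclipsed, Cl–tBu eclipsed, Et–F eclipsed; 1.7 + 3.2 + 2.3 = 7.2 kcal/mol.
tBu at 180° (staggered): Cl–tBu gauche, Cl–Et gauche, Et–tBu gauche, Et–F gauche; 1.0 + 0.7 + 1.7 + 0.7 = 4.1 kcal/mol.
tBu at 240° (eclipsed): H–F eclipsed, Cl–Et eclipsed, Et–tBu eclipsed; 1.1 + 2.3 + 5.0 = 8.4 kcal/mol.
tBu at 300° (staggered): Cl–F gauche, Cl–Et gauche, Et–tBu gauche, Et–Et gauche; 0.6 + 0.7 + 1.7 + 1.3 = 4.3 kcal/mol.
Max at 240° (8.4 kcal/mol), min at 60° (3.6 kcal/mol); barrier = 4.8 kcal/mol.

4.8 kcal/mol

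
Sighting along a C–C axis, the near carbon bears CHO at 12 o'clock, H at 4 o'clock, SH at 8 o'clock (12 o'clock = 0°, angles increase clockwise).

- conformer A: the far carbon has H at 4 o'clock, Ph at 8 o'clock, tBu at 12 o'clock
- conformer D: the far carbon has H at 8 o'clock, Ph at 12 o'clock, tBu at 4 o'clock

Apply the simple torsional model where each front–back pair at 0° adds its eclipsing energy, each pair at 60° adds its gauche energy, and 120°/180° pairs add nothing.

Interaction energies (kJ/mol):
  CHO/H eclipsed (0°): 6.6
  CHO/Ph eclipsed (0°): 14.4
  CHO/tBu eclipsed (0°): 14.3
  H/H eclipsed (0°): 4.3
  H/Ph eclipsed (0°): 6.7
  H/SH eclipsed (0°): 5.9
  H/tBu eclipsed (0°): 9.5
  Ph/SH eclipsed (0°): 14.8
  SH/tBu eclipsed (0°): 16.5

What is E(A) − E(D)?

+3.6 kJ/mol

A (eclipsed): CHO(0°)/tBu(0°) eclipsed 14.3; H(120°)/H(120°) eclipsed 4.3; SH(240°)/Ph(240°) eclipsed 14.8 → 33.4 kJ/mol.
D (eclipsed): CHO(0°)/Ph(0°) eclipsed 14.4; H(120°)/tBu(120°) eclipsed 9.5; SH(240°)/H(240°) eclipsed 5.9 → 29.8 kJ/mol.
E(A) − E(D) = 33.4 − 29.8 = +3.6 kJ/mol.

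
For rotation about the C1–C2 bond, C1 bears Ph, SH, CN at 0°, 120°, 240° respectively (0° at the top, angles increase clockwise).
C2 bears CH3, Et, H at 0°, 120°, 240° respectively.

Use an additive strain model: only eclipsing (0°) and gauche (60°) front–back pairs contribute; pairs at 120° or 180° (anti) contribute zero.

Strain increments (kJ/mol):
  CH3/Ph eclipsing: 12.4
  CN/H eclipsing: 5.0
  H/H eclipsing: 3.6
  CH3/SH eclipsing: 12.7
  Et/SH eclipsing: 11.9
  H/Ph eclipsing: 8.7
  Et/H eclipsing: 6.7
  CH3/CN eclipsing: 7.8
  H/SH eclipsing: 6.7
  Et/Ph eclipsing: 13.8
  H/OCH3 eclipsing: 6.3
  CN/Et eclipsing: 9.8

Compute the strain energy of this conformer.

29.3 kJ/mol

This conformer is eclipsed. Ph at 0° is eclipsed with CH3 at 0° (12.4); SH at 120° is eclipsed with Et at 120° (11.9); CN at 240° is eclipsed with H at 240° (5.0). Total 29.3 kJ/mol.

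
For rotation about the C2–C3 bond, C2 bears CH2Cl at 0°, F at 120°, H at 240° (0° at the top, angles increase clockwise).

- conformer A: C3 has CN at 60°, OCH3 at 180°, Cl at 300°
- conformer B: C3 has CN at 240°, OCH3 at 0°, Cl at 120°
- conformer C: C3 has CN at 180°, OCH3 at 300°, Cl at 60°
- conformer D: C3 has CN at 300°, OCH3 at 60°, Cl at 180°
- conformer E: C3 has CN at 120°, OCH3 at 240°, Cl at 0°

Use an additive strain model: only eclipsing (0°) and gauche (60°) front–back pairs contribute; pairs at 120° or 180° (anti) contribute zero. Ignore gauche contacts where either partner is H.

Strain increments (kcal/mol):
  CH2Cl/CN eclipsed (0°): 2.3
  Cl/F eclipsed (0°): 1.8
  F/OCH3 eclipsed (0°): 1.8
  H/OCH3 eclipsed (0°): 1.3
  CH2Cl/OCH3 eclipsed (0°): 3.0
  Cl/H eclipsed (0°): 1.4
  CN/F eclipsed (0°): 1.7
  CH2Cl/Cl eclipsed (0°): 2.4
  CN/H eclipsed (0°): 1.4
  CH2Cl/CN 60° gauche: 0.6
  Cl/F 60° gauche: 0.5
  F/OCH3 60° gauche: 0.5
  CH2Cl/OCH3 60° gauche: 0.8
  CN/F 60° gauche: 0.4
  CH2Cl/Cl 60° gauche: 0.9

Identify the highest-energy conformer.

B

A (staggered): CH2Cl(0°)/CN(60°) gauche 0.6; CH2Cl(0°)/Cl(300°) gauche 0.9; F(120°)/CN(60°) gauche 0.4; F(120°)/OCH3(180°) gauche 0.5 → 2.4 kcal/mol.
B (eclipsed): CH2Cl(0°)/OCH3(0°) eclipsed 3.0; F(120°)/Cl(120°) eclipsed 1.8; H(240°)/CN(240°) eclipsed 1.4 → 6.2 kcal/mol.
C (staggered): CH2Cl(0°)/OCH3(300°) gauche 0.8; CH2Cl(0°)/Cl(60°) gauche 0.9; F(120°)/CN(180°) gauche 0.4; F(120°)/Cl(60°) gauche 0.5 → 2.6 kcal/mol.
D (staggered): CH2Cl(0°)/CN(300°) gauche 0.6; CH2Cl(0°)/OCH3(60°) gauche 0.8; F(120°)/OCH3(60°) gauche 0.5; F(120°)/Cl(180°) gauche 0.5 → 2.4 kcal/mol.
E (eclipsed): CH2Cl(0°)/Cl(0°) eclipsed 2.4; F(120°)/CN(120°) eclipsed 1.7; H(240°)/OCH3(240°) eclipsed 1.3 → 5.4 kcal/mol.
B has the highest total (6.2 kcal/mol).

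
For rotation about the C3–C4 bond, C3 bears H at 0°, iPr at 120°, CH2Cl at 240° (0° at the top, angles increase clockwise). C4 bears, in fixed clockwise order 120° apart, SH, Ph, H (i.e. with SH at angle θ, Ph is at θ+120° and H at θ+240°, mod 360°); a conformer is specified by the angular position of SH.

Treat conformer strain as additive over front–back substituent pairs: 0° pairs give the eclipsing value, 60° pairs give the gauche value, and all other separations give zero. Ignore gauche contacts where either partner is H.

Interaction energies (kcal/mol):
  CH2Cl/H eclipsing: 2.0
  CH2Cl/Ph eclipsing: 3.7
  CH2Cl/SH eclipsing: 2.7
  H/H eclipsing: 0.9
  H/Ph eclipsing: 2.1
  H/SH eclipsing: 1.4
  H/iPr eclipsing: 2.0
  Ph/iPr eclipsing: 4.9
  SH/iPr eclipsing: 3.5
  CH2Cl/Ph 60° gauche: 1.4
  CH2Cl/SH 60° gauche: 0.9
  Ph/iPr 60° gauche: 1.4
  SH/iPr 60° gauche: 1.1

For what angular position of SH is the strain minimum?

SH at 0° (eclipsed): H(0°)/SH(0°) eclipsed 1.4; iPr(120°)/Ph(120°) eclipsed 4.9; CH2Cl(240°)/H(240°) eclipsed 2.0 → 8.3 kcal/mol.
SH at 60° (staggered): iPr(120°)/SH(60°) gauche 1.1; iPr(120°)/Ph(180°) gauche 1.4; CH2Cl(240°)/Ph(180°) gauche 1.4 → 3.9 kcal/mol.
SH at 120° (eclipsed): H(0°)/H(0°) eclipsed 0.9; iPr(120°)/SH(120°) eclipsed 3.5; CH2Cl(240°)/Ph(240°) eclipsed 3.7 → 8.1 kcal/mol.
SH at 180° (staggered): iPr(120°)/SH(180°) gauche 1.1; CH2Cl(240°)/SH(180°) gauche 0.9; CH2Cl(240°)/Ph(300°) gauche 1.4 → 3.4 kcal/mol.
SH at 240° (eclipsed): H(0°)/Ph(0°) eclipsed 2.1; iPr(120°)/H(120°) eclipsed 2.0; CH2Cl(240°)/SH(240°) eclipsed 2.7 → 6.8 kcal/mol.
SH at 300° (staggered): iPr(120°)/Ph(60°) gauche 1.4; CH2Cl(240°)/SH(300°) gauche 0.9 → 2.3 kcal/mol.
The minimum (2.3 kcal/mol) occurs with SH at 300°.

300°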